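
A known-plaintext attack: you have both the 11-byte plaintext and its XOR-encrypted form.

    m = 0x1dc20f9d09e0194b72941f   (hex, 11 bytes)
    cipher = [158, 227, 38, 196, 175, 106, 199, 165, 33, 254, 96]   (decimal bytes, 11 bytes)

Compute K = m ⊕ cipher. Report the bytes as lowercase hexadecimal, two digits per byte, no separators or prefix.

83212959a68adeee536a7f

Since cipher = m ⊕ K, XORing both sides with m gives K = m ⊕ cipher.
1d xor 9e = 83
c2 xor e3 = 21
0f xor 26 = 29
9d xor c4 = 59
09 xor af = a6
e0 xor 6a = 8a
19 xor c7 = de
4b xor a5 = ee
72 xor 21 = 53
94 xor fe = 6a
1f xor 60 = 7f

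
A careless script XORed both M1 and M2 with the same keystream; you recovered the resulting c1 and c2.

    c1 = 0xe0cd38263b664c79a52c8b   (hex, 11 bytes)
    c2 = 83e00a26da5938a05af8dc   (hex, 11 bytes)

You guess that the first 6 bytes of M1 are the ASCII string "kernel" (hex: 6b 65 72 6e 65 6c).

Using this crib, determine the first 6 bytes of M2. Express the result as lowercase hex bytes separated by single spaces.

First, c1 ⊕ c2 = (M1 ⊕ K) ⊕ (M2 ⊕ K) = M1 ⊕ M2, so the key drops out. Then M2 = (M1 ⊕ M2) ⊕ M1 over the first 6 bytes.
byte 0: (e0 XOR 83) XOR 6b = 63 XOR 6b = 08
byte 1: (cd XOR e0) XOR 65 = 2d XOR 65 = 48
byte 2: (38 XOR 0a) XOR 72 = 32 XOR 72 = 40
byte 3: (26 XOR 26) XOR 6e = 00 XOR 6e = 6e
byte 4: (3b XOR da) XOR 65 = e1 XOR 65 = 84
byte 5: (66 XOR 59) XOR 6c = 3f XOR 6c = 53

08 48 40 6e 84 53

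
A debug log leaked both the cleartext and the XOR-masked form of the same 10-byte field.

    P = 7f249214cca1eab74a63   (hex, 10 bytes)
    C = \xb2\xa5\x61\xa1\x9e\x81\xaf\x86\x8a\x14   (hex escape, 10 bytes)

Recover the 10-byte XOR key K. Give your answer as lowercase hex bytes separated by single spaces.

Since C = P ⊕ K, XORing both sides with P gives K = P ⊕ C.
7f XOR b2 = cd
24 XOR a5 = 81
92 XOR 61 = f3
14 XOR a1 = b5
cc XOR 9e = 52
a1 XOR 81 = 20
ea XOR af = 45
b7 XOR 86 = 31
4a XOR 8a = c0
63 XOR 14 = 77

cd 81 f3 b5 52 20 45 31 c0 77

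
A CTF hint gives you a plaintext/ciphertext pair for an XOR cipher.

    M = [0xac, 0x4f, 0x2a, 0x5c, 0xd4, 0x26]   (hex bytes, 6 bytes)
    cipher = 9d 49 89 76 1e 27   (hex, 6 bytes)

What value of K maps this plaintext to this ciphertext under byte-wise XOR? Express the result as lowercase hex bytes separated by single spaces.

Since cipher = M ⊕ K, XORing both sides with M gives K = M ⊕ cipher.
ac ^ 9d = 31
4f ^ 49 = 06
2a ^ 89 = a3
5c ^ 76 = 2a
d4 ^ 1e = ca
26 ^ 27 = 01

31 06 a3 2a ca 01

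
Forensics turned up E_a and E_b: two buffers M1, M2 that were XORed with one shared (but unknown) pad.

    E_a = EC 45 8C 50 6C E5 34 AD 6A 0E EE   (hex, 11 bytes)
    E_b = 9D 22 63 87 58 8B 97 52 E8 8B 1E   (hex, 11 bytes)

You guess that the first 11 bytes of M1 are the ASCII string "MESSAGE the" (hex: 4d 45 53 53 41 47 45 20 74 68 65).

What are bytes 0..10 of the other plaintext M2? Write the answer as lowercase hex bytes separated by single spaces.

3c 22 bc 84 75 29 e6 df f6 ed 95

First, E_a ⊕ E_b = (M1 ⊕ K) ⊕ (M2 ⊕ K) = M1 ⊕ M2, so the key drops out. Then M2 = (M1 ⊕ M2) ⊕ M1 over the first 11 bytes.
byte 0: (ec ^ 9d) ^ 4d = 71 ^ 4d = 3c
byte 1: (45 ^ 22) ^ 45 = 67 ^ 45 = 22
byte 2: (8c ^ 63) ^ 53 = ef ^ 53 = bc
byte 3: (50 ^ 87) ^ 53 = d7 ^ 53 = 84
byte 4: (6c ^ 58) ^ 41 = 34 ^ 41 = 75
byte 5: (e5 ^ 8b) ^ 47 = 6e ^ 47 = 29
byte 6: (34 ^ 97) ^ 45 = a3 ^ 45 = e6
byte 7: (ad ^ 52) ^ 20 = ff ^ 20 = df
byte 8: (6a ^ e8) ^ 74 = 82 ^ 74 = f6
byte 9: (0e ^ 8b) ^ 68 = 85 ^ 68 = ed
byte 10: (ee ^ 1e) ^ 65 = f0 ^ 65 = 95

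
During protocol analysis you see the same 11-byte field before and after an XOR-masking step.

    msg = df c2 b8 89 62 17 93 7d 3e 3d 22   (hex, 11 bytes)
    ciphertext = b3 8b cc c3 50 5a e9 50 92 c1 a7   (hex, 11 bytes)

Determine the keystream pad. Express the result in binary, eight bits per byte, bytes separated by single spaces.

Since ciphertext = msg ⊕ pad, XORing both sides with msg gives pad = msg ⊕ ciphertext.
byte 0: df XOR b3 = 6c
byte 1: c2 XOR 8b = 49
byte 2: b8 XOR cc = 74
byte 3: 89 XOR c3 = 4a
byte 4: 62 XOR 50 = 32
byte 5: 17 XOR 5a = 4d
byte 6: 93 XOR e9 = 7a
byte 7: 7d XOR 50 = 2d
byte 8: 3e XOR 92 = ac
byte 9: 3d XOR c1 = fc
byte 10: 22 XOR a7 = 85

01101100 01001001 01110100 01001010 00110010 01001101 01111010 00101101 10101100 11111100 10000101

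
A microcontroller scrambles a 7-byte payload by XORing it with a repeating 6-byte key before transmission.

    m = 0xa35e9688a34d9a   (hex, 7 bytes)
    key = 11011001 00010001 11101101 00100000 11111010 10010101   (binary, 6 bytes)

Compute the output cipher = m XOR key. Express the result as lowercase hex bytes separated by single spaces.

7a 4f 7b a8 59 d8 43

The 6-byte key repeats, so the effective keystream is d9 11 ed 20 fa 95 d9.
byte 0: a3 XOR d9 = 7a
byte 1: 5e XOR 11 = 4f
byte 2: 96 XOR ed = 7b
byte 3: 88 XOR 20 = a8
byte 4: a3 XOR fa = 59
byte 5: 4d XOR 95 = d8
byte 6: 9a XOR d9 = 43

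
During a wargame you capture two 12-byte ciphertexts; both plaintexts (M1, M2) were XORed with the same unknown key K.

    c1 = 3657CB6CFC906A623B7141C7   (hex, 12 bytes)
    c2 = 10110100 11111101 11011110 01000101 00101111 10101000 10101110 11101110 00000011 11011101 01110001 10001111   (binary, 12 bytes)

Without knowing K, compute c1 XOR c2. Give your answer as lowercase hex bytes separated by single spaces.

c1 ⊕ c2 = (M1 ⊕ K) ⊕ (M2 ⊕ K) = M1 ⊕ M2 — the shared key cancels under XOR.
byte 0: 00110110 ⊕ 10110100 = 10000010
byte 1: 01010111 ⊕ 11111101 = 10101010
byte 2: 11001011 ⊕ 11011110 = 00010101
byte 3: 01101100 ⊕ 01000101 = 00101001
byte 4: 11111100 ⊕ 00101111 = 11010011
byte 5: 10010000 ⊕ 10101000 = 00111000
byte 6: 01101010 ⊕ 10101110 = 11000100
byte 7: 01100010 ⊕ 11101110 = 10001100
byte 8: 00111011 ⊕ 00000011 = 00111000
byte 9: 01110001 ⊕ 11011101 = 10101100
byte 10: 01000001 ⊕ 01110001 = 00110000
byte 11: 11000111 ⊕ 10001111 = 01001000

82 aa 15 29 d3 38 c4 8c 38 ac 30 48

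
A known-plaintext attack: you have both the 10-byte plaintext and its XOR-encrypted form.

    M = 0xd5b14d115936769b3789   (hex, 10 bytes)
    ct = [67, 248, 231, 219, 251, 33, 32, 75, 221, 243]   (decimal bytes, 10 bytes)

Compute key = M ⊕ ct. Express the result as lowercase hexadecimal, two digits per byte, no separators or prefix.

9649aacaa21756d0ea7a

Since ct = M ⊕ key, XORing both sides with M gives key = M ⊕ ct.
byte 0: d5 XOR 43 = 96
byte 1: b1 XOR f8 = 49
byte 2: 4d XOR e7 = aa
byte 3: 11 XOR db = ca
byte 4: 59 XOR fb = a2
byte 5: 36 XOR 21 = 17
byte 6: 76 XOR 20 = 56
byte 7: 9b XOR 4b = d0
byte 8: 37 XOR dd = ea
byte 9: 89 XOR f3 = 7a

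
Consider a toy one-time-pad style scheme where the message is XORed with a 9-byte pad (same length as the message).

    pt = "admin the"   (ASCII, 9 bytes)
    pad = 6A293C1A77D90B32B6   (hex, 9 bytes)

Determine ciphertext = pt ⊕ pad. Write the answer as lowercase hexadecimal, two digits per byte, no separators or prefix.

0b4d517319f97f5ad3

61 xor 6a = 0b
64 xor 29 = 4d
6d xor 3c = 51
69 xor 1a = 73
6e xor 77 = 19
20 xor d9 = f9
74 xor 0b = 7f
68 xor 32 = 5a
65 xor b6 = d3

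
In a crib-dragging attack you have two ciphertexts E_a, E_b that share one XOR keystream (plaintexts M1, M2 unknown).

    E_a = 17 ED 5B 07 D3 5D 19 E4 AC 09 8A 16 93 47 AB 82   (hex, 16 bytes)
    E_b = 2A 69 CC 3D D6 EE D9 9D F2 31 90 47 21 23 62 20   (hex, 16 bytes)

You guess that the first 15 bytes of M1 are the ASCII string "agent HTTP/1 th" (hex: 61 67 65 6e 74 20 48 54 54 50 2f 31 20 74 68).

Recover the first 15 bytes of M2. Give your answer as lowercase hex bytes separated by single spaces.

5c e3 f2 54 71 93 88 2d 0a 68 35 60 92 10 a1

First, E_a ⊕ E_b = (M1 ⊕ K) ⊕ (M2 ⊕ K) = M1 ⊕ M2, so the key drops out. Then M2 = (M1 ⊕ M2) ⊕ M1 over the first 15 bytes.
byte 0: (17 ^ 2a) ^ 61 = 3d ^ 61 = 5c
byte 1: (ed ^ 69) ^ 67 = 84 ^ 67 = e3
byte 2: (5b ^ cc) ^ 65 = 97 ^ 65 = f2
byte 3: (07 ^ 3d) ^ 6e = 3a ^ 6e = 54
byte 4: (d3 ^ d6) ^ 74 = 05 ^ 74 = 71
byte 5: (5d ^ ee) ^ 20 = b3 ^ 20 = 93
byte 6: (19 ^ d9) ^ 48 = c0 ^ 48 = 88
byte 7: (e4 ^ 9d) ^ 54 = 79 ^ 54 = 2d
byte 8: (ac ^ f2) ^ 54 = 5e ^ 54 = 0a
byte 9: (09 ^ 31) ^ 50 = 38 ^ 50 = 68
byte 10: (8a ^ 90) ^ 2f = 1a ^ 2f = 35
byte 11: (16 ^ 47) ^ 31 = 51 ^ 31 = 60
byte 12: (93 ^ 21) ^ 20 = b2 ^ 20 = 92
byte 13: (47 ^ 23) ^ 74 = 64 ^ 74 = 10
byte 14: (ab ^ 62) ^ 68 = c9 ^ 68 = a1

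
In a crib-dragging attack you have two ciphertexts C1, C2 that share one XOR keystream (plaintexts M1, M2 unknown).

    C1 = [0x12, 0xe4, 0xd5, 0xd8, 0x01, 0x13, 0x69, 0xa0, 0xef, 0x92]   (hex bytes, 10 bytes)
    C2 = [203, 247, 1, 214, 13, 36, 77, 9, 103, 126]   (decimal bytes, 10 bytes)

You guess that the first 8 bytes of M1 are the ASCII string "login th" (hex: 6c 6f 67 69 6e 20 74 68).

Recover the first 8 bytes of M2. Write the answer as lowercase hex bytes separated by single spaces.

b5 7c b3 67 62 17 50 c1

First, C1 ⊕ C2 = (M1 ⊕ K) ⊕ (M2 ⊕ K) = M1 ⊕ M2, so the key drops out. Then M2 = (M1 ⊕ M2) ⊕ M1 over the first 8 bytes.
byte 0: (12 XOR cb) XOR 6c = d9 XOR 6c = b5
byte 1: (e4 XOR f7) XOR 6f = 13 XOR 6f = 7c
byte 2: (d5 XOR 01) XOR 67 = d4 XOR 67 = b3
byte 3: (d8 XOR d6) XOR 69 = 0e XOR 69 = 67
byte 4: (01 XOR 0d) XOR 6e = 0c XOR 6e = 62
byte 5: (13 XOR 24) XOR 20 = 37 XOR 20 = 17
byte 6: (69 XOR 4d) XOR 74 = 24 XOR 74 = 50
byte 7: (a0 XOR 09) XOR 68 = a9 XOR 68 = c1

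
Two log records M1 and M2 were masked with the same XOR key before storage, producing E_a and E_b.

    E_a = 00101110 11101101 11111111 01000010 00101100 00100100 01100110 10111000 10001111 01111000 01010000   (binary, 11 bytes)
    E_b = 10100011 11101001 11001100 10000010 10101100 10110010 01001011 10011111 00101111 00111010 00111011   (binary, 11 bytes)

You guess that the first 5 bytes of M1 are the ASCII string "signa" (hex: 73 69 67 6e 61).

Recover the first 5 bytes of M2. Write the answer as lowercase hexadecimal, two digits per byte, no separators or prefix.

First, E_a ⊕ E_b = (M1 ⊕ K) ⊕ (M2 ⊕ K) = M1 ⊕ M2, so the key drops out. Then M2 = (M1 ⊕ M2) ⊕ M1 over the first 5 bytes.
byte 0: (2e XOR a3) XOR 73 = 8d XOR 73 = fe
byte 1: (ed XOR e9) XOR 69 = 04 XOR 69 = 6d
byte 2: (ff XOR cc) XOR 67 = 33 XOR 67 = 54
byte 3: (42 XOR 82) XOR 6e = c0 XOR 6e = ae
byte 4: (2c XOR ac) XOR 61 = 80 XOR 61 = e1

fe6d54aee1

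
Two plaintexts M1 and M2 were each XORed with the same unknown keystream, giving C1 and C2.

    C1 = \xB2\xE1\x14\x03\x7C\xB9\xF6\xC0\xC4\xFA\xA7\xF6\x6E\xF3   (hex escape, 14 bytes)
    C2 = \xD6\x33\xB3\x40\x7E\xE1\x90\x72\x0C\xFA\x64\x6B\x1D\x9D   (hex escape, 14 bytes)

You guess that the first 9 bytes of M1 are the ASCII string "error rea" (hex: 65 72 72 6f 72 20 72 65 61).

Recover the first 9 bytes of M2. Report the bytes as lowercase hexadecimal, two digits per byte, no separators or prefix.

01a0d52c707814d7a9

First, C1 ⊕ C2 = (M1 ⊕ K) ⊕ (M2 ⊕ K) = M1 ⊕ M2, so the key drops out. Then M2 = (M1 ⊕ M2) ⊕ M1 over the first 9 bytes.
byte 0: (b2 XOR d6) XOR 65 = 64 XOR 65 = 01
byte 1: (e1 XOR 33) XOR 72 = d2 XOR 72 = a0
byte 2: (14 XOR b3) XOR 72 = a7 XOR 72 = d5
byte 3: (03 XOR 40) XOR 6f = 43 XOR 6f = 2c
byte 4: (7c XOR 7e) XOR 72 = 02 XOR 72 = 70
byte 5: (b9 XOR e1) XOR 20 = 58 XOR 20 = 78
byte 6: (f6 XOR 90) XOR 72 = 66 XOR 72 = 14
byte 7: (c0 XOR 72) XOR 65 = b2 XOR 65 = d7
byte 8: (c4 XOR 0c) XOR 61 = c8 XOR 61 = a9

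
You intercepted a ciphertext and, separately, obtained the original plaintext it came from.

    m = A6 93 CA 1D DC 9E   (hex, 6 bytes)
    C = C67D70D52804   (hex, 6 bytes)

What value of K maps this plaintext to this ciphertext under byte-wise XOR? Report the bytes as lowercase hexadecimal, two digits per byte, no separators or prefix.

60eebac8f49a

Since C = m ⊕ K, XORing both sides with m gives K = m ⊕ C.
166 ^ 198 =  96
147 ^ 125 = 238
202 ^ 112 = 186
 29 ^ 213 = 200
220 ^  40 = 244
158 ^   4 = 154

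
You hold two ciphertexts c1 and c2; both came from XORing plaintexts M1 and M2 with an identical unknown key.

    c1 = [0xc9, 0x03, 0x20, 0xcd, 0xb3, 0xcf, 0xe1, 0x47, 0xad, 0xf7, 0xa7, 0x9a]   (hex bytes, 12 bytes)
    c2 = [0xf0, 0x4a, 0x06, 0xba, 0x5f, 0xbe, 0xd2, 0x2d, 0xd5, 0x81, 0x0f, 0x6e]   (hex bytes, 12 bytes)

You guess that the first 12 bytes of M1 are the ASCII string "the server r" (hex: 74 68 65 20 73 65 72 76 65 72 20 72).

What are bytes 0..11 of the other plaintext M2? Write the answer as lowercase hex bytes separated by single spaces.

First, c1 ⊕ c2 = (M1 ⊕ K) ⊕ (M2 ⊕ K) = M1 ⊕ M2, so the key drops out. Then M2 = (M1 ⊕ M2) ⊕ M1 over the first 12 bytes.
byte 0: (c9 XOR f0) XOR 74 = 39 XOR 74 = 4d
byte 1: (03 XOR 4a) XOR 68 = 49 XOR 68 = 21
byte 2: (20 XOR 06) XOR 65 = 26 XOR 65 = 43
byte 3: (cd XOR ba) XOR 20 = 77 XOR 20 = 57
byte 4: (b3 XOR 5f) XOR 73 = ec XOR 73 = 9f
byte 5: (cf XOR be) XOR 65 = 71 XOR 65 = 14
byte 6: (e1 XOR d2) XOR 72 = 33 XOR 72 = 41
byte 7: (47 XOR 2d) XOR 76 = 6a XOR 76 = 1c
byte 8: (ad XOR d5) XOR 65 = 78 XOR 65 = 1d
byte 9: (f7 XOR 81) XOR 72 = 76 XOR 72 = 04
byte 10: (a7 XOR 0f) XOR 20 = a8 XOR 20 = 88
byte 11: (9a XOR 6e) XOR 72 = f4 XOR 72 = 86

4d 21 43 57 9f 14 41 1c 1d 04 88 86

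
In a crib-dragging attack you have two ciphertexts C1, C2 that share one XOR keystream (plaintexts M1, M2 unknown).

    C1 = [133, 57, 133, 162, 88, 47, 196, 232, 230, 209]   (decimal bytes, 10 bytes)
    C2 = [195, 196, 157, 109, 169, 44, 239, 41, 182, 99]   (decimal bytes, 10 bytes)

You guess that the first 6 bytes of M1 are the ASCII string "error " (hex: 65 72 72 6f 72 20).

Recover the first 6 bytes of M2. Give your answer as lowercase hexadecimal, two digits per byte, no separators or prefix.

238f6aa08323

First, C1 ⊕ C2 = (M1 ⊕ K) ⊕ (M2 ⊕ K) = M1 ⊕ M2, so the key drops out. Then M2 = (M1 ⊕ M2) ⊕ M1 over the first 6 bytes.
byte 0: (85 ⊕ c3) ⊕ 65 = 46 ⊕ 65 = 23
byte 1: (39 ⊕ c4) ⊕ 72 = fd ⊕ 72 = 8f
byte 2: (85 ⊕ 9d) ⊕ 72 = 18 ⊕ 72 = 6a
byte 3: (a2 ⊕ 6d) ⊕ 6f = cf ⊕ 6f = a0
byte 4: (58 ⊕ a9) ⊕ 72 = f1 ⊕ 72 = 83
byte 5: (2f ⊕ 2c) ⊕ 20 = 03 ⊕ 20 = 23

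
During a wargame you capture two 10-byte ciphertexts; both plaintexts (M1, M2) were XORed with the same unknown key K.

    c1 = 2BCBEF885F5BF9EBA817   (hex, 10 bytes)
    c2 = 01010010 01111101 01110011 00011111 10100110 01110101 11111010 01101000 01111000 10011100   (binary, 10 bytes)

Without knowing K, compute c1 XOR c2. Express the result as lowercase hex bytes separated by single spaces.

c1 ⊕ c2 = (M1 ⊕ K) ⊕ (M2 ⊕ K) = M1 ⊕ M2 — the shared key cancels under XOR.
00101011 ^ 01010010 = 01111001
11001011 ^ 01111101 = 10110110
11101111 ^ 01110011 = 10011100
10001000 ^ 00011111 = 10010111
01011111 ^ 10100110 = 11111001
01011011 ^ 01110101 = 00101110
11111001 ^ 11111010 = 00000011
11101011 ^ 01101000 = 10000011
10101000 ^ 01111000 = 11010000
00010111 ^ 10011100 = 10001011

79 b6 9c 97 f9 2e 03 83 d0 8b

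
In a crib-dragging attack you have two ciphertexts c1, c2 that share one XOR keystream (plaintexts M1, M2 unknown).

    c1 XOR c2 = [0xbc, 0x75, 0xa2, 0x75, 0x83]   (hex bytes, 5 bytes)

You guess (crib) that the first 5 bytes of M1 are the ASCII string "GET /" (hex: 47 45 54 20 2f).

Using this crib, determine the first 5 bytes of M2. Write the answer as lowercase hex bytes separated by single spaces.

Since c1 ⊕ c2 = M1 ⊕ M2, XORing with the guessed M1 bytes yields the corresponding M2 bytes: M2 = (c1 ⊕ c2) ⊕ M1.
bc ^ 47 = fb
75 ^ 45 = 30
a2 ^ 54 = f6
75 ^ 20 = 55
83 ^ 2f = ac

fb 30 f6 55 ac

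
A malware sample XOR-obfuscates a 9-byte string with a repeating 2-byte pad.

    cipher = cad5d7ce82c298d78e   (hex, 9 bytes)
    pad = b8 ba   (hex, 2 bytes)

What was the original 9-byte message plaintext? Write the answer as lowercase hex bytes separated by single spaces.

The 2-byte key repeats, so the effective keystream is b8 ba b8 ba b8 ba b8 ba b8.
byte 0: ca ⊕ b8 = 72
byte 1: d5 ⊕ ba = 6f
byte 2: d7 ⊕ b8 = 6f
byte 3: ce ⊕ ba = 74
byte 4: 82 ⊕ b8 = 3a
byte 5: c2 ⊕ ba = 78
byte 6: 98 ⊕ b8 = 20
byte 7: d7 ⊕ ba = 6d
byte 8: 8e ⊕ b8 = 36

72 6f 6f 74 3a 78 20 6d 36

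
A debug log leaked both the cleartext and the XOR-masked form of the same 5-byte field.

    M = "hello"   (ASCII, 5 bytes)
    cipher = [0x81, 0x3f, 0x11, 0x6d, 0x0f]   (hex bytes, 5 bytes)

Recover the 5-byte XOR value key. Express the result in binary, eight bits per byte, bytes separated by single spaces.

Since cipher = M ⊕ key, XORing both sides with M gives key = M ⊕ cipher.
68 ^ 81 = e9
65 ^ 3f = 5a
6c ^ 11 = 7d
6c ^ 6d = 01
6f ^ 0f = 60

11101001 01011010 01111101 00000001 01100000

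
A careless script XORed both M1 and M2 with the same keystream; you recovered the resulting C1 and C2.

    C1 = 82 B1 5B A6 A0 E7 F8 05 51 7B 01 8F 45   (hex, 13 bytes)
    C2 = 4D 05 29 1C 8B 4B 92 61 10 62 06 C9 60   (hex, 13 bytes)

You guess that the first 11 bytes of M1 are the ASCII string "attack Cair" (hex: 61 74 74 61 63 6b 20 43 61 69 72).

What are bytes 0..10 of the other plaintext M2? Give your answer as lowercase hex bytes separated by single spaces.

ae c0 06 db 48 c7 4a 27 20 70 75

First, C1 ⊕ C2 = (M1 ⊕ K) ⊕ (M2 ⊕ K) = M1 ⊕ M2, so the key drops out. Then M2 = (M1 ⊕ M2) ⊕ M1 over the first 11 bytes.
byte 0: (82 ⊕ 4d) ⊕ 61 = cf ⊕ 61 = ae
byte 1: (b1 ⊕ 05) ⊕ 74 = b4 ⊕ 74 = c0
byte 2: (5b ⊕ 29) ⊕ 74 = 72 ⊕ 74 = 06
byte 3: (a6 ⊕ 1c) ⊕ 61 = ba ⊕ 61 = db
byte 4: (a0 ⊕ 8b) ⊕ 63 = 2b ⊕ 63 = 48
byte 5: (e7 ⊕ 4b) ⊕ 6b = ac ⊕ 6b = c7
byte 6: (f8 ⊕ 92) ⊕ 20 = 6a ⊕ 20 = 4a
byte 7: (05 ⊕ 61) ⊕ 43 = 64 ⊕ 43 = 27
byte 8: (51 ⊕ 10) ⊕ 61 = 41 ⊕ 61 = 20
byte 9: (7b ⊕ 62) ⊕ 69 = 19 ⊕ 69 = 70
byte 10: (01 ⊕ 06) ⊕ 72 = 07 ⊕ 72 = 75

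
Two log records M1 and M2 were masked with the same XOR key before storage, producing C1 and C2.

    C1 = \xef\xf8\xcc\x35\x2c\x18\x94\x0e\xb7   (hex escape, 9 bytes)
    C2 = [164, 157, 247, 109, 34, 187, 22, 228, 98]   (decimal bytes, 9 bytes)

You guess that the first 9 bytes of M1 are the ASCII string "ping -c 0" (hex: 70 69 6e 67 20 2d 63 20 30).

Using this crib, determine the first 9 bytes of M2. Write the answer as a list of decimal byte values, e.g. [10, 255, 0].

[59, 12, 85, 63, 46, 142, 225, 202, 229]

First, C1 ⊕ C2 = (M1 ⊕ K) ⊕ (M2 ⊕ K) = M1 ⊕ M2, so the key drops out. Then M2 = (M1 ⊕ M2) ⊕ M1 over the first 9 bytes.
byte 0: (ef XOR a4) XOR 70 = 4b XOR 70 = 3b
byte 1: (f8 XOR 9d) XOR 69 = 65 XOR 69 = 0c
byte 2: (cc XOR f7) XOR 6e = 3b XOR 6e = 55
byte 3: (35 XOR 6d) XOR 67 = 58 XOR 67 = 3f
byte 4: (2c XOR 22) XOR 20 = 0e XOR 20 = 2e
byte 5: (18 XOR bb) XOR 2d = a3 XOR 2d = 8e
byte 6: (94 XOR 16) XOR 63 = 82 XOR 63 = e1
byte 7: (0e XOR e4) XOR 20 = ea XOR 20 = ca
byte 8: (b7 XOR 62) XOR 30 = d5 XOR 30 = e5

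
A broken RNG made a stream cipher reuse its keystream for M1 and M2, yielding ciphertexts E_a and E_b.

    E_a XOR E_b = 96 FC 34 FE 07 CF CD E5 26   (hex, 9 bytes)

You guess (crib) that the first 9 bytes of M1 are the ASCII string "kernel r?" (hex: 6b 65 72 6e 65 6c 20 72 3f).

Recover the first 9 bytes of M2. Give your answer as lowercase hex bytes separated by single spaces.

Since E_a ⊕ E_b = M1 ⊕ M2, XORing with the guessed M1 bytes yields the corresponding M2 bytes: M2 = (E_a ⊕ E_b) ⊕ M1.
96 ^ 6b = fd
fc ^ 65 = 99
34 ^ 72 = 46
fe ^ 6e = 90
07 ^ 65 = 62
cf ^ 6c = a3
cd ^ 20 = ed
e5 ^ 72 = 97
26 ^ 3f = 19

fd 99 46 90 62 a3 ed 97 19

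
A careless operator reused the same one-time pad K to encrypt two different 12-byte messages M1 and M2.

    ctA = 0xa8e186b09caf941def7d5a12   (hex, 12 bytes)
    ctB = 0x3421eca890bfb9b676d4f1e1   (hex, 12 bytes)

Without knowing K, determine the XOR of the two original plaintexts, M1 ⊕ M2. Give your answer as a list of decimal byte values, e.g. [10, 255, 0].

[156, 192, 106, 24, 12, 16, 45, 171, 153, 169, 171, 243]

ctA ⊕ ctB = (M1 ⊕ K) ⊕ (M2 ⊕ K) = M1 ⊕ M2 — the shared key cancels under XOR.
a8 xor 34 = 9c
e1 xor 21 = c0
86 xor ec = 6a
b0 xor a8 = 18
9c xor 90 = 0c
af xor bf = 10
94 xor b9 = 2d
1d xor b6 = ab
ef xor 76 = 99
7d xor d4 = a9
5a xor f1 = ab
12 xor e1 = f3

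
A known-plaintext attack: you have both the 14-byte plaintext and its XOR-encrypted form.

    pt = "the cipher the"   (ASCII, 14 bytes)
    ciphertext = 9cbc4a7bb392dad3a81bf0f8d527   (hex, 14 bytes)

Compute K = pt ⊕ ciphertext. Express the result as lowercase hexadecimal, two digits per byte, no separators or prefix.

Since ciphertext = pt ⊕ K, XORing both sides with pt gives K = pt ⊕ ciphertext.
byte 0: 74 ⊕ 9c = e8
byte 1: 68 ⊕ bc = d4
byte 2: 65 ⊕ 4a = 2f
byte 3: 20 ⊕ 7b = 5b
byte 4: 63 ⊕ b3 = d0
byte 5: 69 ⊕ 92 = fb
byte 6: 70 ⊕ da = aa
byte 7: 68 ⊕ d3 = bb
byte 8: 65 ⊕ a8 = cd
byte 9: 72 ⊕ 1b = 69
byte 10: 20 ⊕ f0 = d0
byte 11: 74 ⊕ f8 = 8c
byte 12: 68 ⊕ d5 = bd
byte 13: 65 ⊕ 27 = 42

e8d42f5bd0fbaabbcd69d08cbd42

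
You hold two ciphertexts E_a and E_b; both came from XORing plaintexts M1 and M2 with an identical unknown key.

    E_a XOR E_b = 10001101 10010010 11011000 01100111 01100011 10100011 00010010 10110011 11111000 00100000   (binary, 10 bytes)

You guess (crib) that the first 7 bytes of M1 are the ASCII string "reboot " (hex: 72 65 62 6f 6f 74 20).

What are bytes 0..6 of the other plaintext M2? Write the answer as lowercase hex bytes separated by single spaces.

Since E_a ⊕ E_b = M1 ⊕ M2, XORing with the guessed M1 bytes yields the corresponding M2 bytes: M2 = (E_a ⊕ E_b) ⊕ M1.
8d xor 72 = ff
92 xor 65 = f7
d8 xor 62 = ba
67 xor 6f = 08
63 xor 6f = 0c
a3 xor 74 = d7
12 xor 20 = 32

ff f7 ba 08 0c d7 32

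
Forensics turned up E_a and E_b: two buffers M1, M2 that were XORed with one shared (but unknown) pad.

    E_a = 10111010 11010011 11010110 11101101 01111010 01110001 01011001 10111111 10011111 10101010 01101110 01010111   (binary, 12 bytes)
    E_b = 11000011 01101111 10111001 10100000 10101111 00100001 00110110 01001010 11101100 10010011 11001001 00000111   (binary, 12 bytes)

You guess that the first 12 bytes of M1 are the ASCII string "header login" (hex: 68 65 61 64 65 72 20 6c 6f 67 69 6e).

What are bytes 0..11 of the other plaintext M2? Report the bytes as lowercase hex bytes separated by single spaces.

First, E_a ⊕ E_b = (M1 ⊕ K) ⊕ (M2 ⊕ K) = M1 ⊕ M2, so the key drops out. Then M2 = (M1 ⊕ M2) ⊕ M1 over the first 12 bytes.
byte 0: (ba xor c3) xor 68 = 79 xor 68 = 11
byte 1: (d3 xor 6f) xor 65 = bc xor 65 = d9
byte 2: (d6 xor b9) xor 61 = 6f xor 61 = 0e
byte 3: (ed xor a0) xor 64 = 4d xor 64 = 29
byte 4: (7a xor af) xor 65 = d5 xor 65 = b0
byte 5: (71 xor 21) xor 72 = 50 xor 72 = 22
byte 6: (59 xor 36) xor 20 = 6f xor 20 = 4f
byte 7: (bf xor 4a) xor 6c = f5 xor 6c = 99
byte 8: (9f xor ec) xor 6f = 73 xor 6f = 1c
byte 9: (aa xor 93) xor 67 = 39 xor 67 = 5e
byte 10: (6e xor c9) xor 69 = a7 xor 69 = ce
byte 11: (57 xor 07) xor 6e = 50 xor 6e = 3e

11 d9 0e 29 b0 22 4f 99 1c 5e ce 3e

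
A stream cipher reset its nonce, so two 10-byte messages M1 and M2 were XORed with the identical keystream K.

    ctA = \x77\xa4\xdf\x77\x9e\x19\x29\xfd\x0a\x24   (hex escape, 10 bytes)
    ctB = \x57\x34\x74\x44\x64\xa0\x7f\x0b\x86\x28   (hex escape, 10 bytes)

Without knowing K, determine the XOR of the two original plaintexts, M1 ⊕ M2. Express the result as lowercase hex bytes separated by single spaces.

20 90 ab 33 fa b9 56 f6 8c 0c

ctA ⊕ ctB = (M1 ⊕ K) ⊕ (M2 ⊕ K) = M1 ⊕ M2 — the shared key cancels under XOR.
01110111 XOR 01010111 = 00100000
10100100 XOR 00110100 = 10010000
11011111 XOR 01110100 = 10101011
01110111 XOR 01000100 = 00110011
10011110 XOR 01100100 = 11111010
00011001 XOR 10100000 = 10111001
00101001 XOR 01111111 = 01010110
11111101 XOR 00001011 = 11110110
00001010 XOR 10000110 = 10001100
00100100 XOR 00101000 = 00001100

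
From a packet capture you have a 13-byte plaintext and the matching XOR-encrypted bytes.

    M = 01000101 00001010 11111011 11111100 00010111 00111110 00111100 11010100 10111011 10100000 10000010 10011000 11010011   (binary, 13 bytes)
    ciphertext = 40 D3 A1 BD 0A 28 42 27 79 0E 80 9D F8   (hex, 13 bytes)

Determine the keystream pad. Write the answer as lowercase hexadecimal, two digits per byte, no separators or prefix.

05d95a411d167ef3c2ae02052b

Since ciphertext = M ⊕ pad, XORing both sides with M gives pad = M ⊕ ciphertext.
 69 xor  64 =   5
 10 xor 211 = 217
251 xor 161 =  90
252 xor 189 =  65
 23 xor  10 =  29
 62 xor  40 =  22
 60 xor  66 = 126
212 xor  39 = 243
187 xor 121 = 194
160 xor  14 = 174
130 xor 128 =   2
152 xor 157 =   5
211 xor 248 =  43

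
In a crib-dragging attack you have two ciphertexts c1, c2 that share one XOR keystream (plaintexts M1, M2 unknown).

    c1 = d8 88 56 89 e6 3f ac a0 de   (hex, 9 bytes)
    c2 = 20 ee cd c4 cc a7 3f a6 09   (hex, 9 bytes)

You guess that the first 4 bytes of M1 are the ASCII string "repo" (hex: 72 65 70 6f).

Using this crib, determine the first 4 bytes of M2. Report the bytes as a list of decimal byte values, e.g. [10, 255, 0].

First, c1 ⊕ c2 = (M1 ⊕ K) ⊕ (M2 ⊕ K) = M1 ⊕ M2, so the key drops out. Then M2 = (M1 ⊕ M2) ⊕ M1 over the first 4 bytes.
byte 0: (d8 xor 20) xor 72 = f8 xor 72 = 8a
byte 1: (88 xor ee) xor 65 = 66 xor 65 = 03
byte 2: (56 xor cd) xor 70 = 9b xor 70 = eb
byte 3: (89 xor c4) xor 6f = 4d xor 6f = 22

[138, 3, 235, 34]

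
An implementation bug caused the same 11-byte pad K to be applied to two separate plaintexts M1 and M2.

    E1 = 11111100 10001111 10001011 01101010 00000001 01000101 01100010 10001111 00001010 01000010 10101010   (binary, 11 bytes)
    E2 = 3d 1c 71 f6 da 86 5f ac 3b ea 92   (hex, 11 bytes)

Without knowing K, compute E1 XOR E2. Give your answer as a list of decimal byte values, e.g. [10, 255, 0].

[193, 147, 250, 156, 219, 195, 61, 35, 49, 168, 56]

E1 ⊕ E2 = (M1 ⊕ K) ⊕ (M2 ⊕ K) = M1 ⊕ M2 — the shared key cancels under XOR.
fc XOR 3d = c1
8f XOR 1c = 93
8b XOR 71 = fa
6a XOR f6 = 9c
01 XOR da = db
45 XOR 86 = c3
62 XOR 5f = 3d
8f XOR ac = 23
0a XOR 3b = 31
42 XOR ea = a8
aa XOR 92 = 38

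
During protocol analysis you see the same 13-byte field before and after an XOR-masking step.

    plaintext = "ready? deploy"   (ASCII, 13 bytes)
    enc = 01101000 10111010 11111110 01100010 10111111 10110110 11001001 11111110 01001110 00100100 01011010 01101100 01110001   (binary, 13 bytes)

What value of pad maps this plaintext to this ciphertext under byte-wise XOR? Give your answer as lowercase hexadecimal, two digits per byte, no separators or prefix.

1adf9f06c689e99a2b54360308

Since enc = plaintext ⊕ pad, XORing both sides with plaintext gives pad = plaintext ⊕ enc.
72 XOR 68 = 1a
65 XOR ba = df
61 XOR fe = 9f
64 XOR 62 = 06
79 XOR bf = c6
3f XOR b6 = 89
20 XOR c9 = e9
64 XOR fe = 9a
65 XOR 4e = 2b
70 XOR 24 = 54
6c XOR 5a = 36
6f XOR 6c = 03
79 XOR 71 = 08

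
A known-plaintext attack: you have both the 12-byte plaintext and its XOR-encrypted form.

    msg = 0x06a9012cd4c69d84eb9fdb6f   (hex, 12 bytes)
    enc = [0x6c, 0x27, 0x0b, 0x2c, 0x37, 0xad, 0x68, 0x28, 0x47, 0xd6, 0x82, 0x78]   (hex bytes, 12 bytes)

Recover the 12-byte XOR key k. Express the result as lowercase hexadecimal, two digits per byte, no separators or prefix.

6a8e0a00e36bf5acac495917

Since enc = msg ⊕ k, XORing both sides with msg gives k = msg ⊕ enc.
byte 0: 06 ⊕ 6c = 6a
byte 1: a9 ⊕ 27 = 8e
byte 2: 01 ⊕ 0b = 0a
byte 3: 2c ⊕ 2c = 00
byte 4: d4 ⊕ 37 = e3
byte 5: c6 ⊕ ad = 6b
byte 6: 9d ⊕ 68 = f5
byte 7: 84 ⊕ 28 = ac
byte 8: eb ⊕ 47 = ac
byte 9: 9f ⊕ d6 = 49
byte 10: db ⊕ 82 = 59
byte 11: 6f ⊕ 78 = 17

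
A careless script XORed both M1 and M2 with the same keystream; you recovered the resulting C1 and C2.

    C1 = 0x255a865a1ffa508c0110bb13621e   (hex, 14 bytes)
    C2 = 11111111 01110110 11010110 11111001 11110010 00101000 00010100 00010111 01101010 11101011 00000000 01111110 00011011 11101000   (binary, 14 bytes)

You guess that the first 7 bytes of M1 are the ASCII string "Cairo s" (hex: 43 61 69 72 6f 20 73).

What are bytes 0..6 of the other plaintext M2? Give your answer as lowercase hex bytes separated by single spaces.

99 4d 39 d1 82 f2 37

First, C1 ⊕ C2 = (M1 ⊕ K) ⊕ (M2 ⊕ K) = M1 ⊕ M2, so the key drops out. Then M2 = (M1 ⊕ M2) ⊕ M1 over the first 7 bytes.
byte 0: (25 ^ ff) ^ 43 = da ^ 43 = 99
byte 1: (5a ^ 76) ^ 61 = 2c ^ 61 = 4d
byte 2: (86 ^ d6) ^ 69 = 50 ^ 69 = 39
byte 3: (5a ^ f9) ^ 72 = a3 ^ 72 = d1
byte 4: (1f ^ f2) ^ 6f = ed ^ 6f = 82
byte 5: (fa ^ 28) ^ 20 = d2 ^ 20 = f2
byte 6: (50 ^ 14) ^ 73 = 44 ^ 73 = 37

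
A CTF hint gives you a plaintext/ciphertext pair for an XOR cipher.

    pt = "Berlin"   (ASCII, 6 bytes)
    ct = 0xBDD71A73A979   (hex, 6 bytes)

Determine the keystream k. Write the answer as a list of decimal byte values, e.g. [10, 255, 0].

[255, 178, 104, 31, 192, 23]

Since ct = pt ⊕ k, XORing both sides with pt gives k = pt ⊕ ct.
01000010 ⊕ 10111101 = 11111111
01100101 ⊕ 11010111 = 10110010
01110010 ⊕ 00011010 = 01101000
01101100 ⊕ 01110011 = 00011111
01101001 ⊕ 10101001 = 11000000
01101110 ⊕ 01111001 = 00010111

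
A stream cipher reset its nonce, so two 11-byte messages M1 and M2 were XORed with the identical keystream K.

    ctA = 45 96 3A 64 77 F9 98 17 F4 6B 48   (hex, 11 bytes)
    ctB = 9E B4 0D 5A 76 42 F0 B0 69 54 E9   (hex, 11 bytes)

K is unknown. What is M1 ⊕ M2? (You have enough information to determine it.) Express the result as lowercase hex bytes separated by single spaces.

ctA ⊕ ctB = (M1 ⊕ K) ⊕ (M2 ⊕ K) = M1 ⊕ M2 — the shared key cancels under XOR.
byte 0: 45 XOR 9e = db
byte 1: 96 XOR b4 = 22
byte 2: 3a XOR 0d = 37
byte 3: 64 XOR 5a = 3e
byte 4: 77 XOR 76 = 01
byte 5: f9 XOR 42 = bb
byte 6: 98 XOR f0 = 68
byte 7: 17 XOR b0 = a7
byte 8: f4 XOR 69 = 9d
byte 9: 6b XOR 54 = 3f
byte 10: 48 XOR e9 = a1

db 22 37 3e 01 bb 68 a7 9d 3f a1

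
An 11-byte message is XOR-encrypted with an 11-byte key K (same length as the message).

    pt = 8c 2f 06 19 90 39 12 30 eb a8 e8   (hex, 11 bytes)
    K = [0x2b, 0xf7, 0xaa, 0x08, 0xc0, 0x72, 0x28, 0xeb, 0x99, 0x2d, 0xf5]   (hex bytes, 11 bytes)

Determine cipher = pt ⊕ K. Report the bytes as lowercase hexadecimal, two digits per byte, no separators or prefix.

140 xor  43 = 167
 47 xor 247 = 216
  6 xor 170 = 172
 25 xor   8 =  17
144 xor 192 =  80
 57 xor 114 =  75
 18 xor  40 =  58
 48 xor 235 = 219
235 xor 153 = 114
168 xor  45 = 133
232 xor 245 =  29

a7d8ac11504b3adb72851d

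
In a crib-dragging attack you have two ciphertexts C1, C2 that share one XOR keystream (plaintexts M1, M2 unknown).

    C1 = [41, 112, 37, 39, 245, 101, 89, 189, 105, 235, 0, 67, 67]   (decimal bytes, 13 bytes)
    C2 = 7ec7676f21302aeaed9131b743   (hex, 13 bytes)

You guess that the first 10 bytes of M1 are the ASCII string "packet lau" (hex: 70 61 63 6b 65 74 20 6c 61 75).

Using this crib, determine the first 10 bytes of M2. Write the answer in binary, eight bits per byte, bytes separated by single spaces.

First, C1 ⊕ C2 = (M1 ⊕ K) ⊕ (M2 ⊕ K) = M1 ⊕ M2, so the key drops out. Then M2 = (M1 ⊕ M2) ⊕ M1 over the first 10 bytes.
byte 0: (29 XOR 7e) XOR 70 = 57 XOR 70 = 27
byte 1: (70 XOR c7) XOR 61 = b7 XOR 61 = d6
byte 2: (25 XOR 67) XOR 63 = 42 XOR 63 = 21
byte 3: (27 XOR 6f) XOR 6b = 48 XOR 6b = 23
byte 4: (f5 XOR 21) XOR 65 = d4 XOR 65 = b1
byte 5: (65 XOR 30) XOR 74 = 55 XOR 74 = 21
byte 6: (59 XOR 2a) XOR 20 = 73 XOR 20 = 53
byte 7: (bd XOR ea) XOR 6c = 57 XOR 6c = 3b
byte 8: (69 XOR ed) XOR 61 = 84 XOR 61 = e5
byte 9: (eb XOR 91) XOR 75 = 7a XOR 75 = 0f

00100111 11010110 00100001 00100011 10110001 00100001 01010011 00111011 11100101 00001111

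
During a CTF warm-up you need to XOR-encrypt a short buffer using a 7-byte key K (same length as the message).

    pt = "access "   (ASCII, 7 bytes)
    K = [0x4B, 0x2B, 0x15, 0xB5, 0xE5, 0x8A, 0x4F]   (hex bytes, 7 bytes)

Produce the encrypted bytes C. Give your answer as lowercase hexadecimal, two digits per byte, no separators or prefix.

61 ^ 4b = 2a
63 ^ 2b = 48
63 ^ 15 = 76
65 ^ b5 = d0
73 ^ e5 = 96
73 ^ 8a = f9
20 ^ 4f = 6f

2a4876d096f96f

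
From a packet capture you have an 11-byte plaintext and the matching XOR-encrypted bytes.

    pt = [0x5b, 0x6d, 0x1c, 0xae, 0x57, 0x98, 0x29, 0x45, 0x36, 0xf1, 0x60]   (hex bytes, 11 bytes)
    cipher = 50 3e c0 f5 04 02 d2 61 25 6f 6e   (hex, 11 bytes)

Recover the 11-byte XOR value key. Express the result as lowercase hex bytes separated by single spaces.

Since cipher = pt ⊕ key, XORing both sides with pt gives key = pt ⊕ cipher.
byte 0: 5b xor 50 = 0b
byte 1: 6d xor 3e = 53
byte 2: 1c xor c0 = dc
byte 3: ae xor f5 = 5b
byte 4: 57 xor 04 = 53
byte 5: 98 xor 02 = 9a
byte 6: 29 xor d2 = fb
byte 7: 45 xor 61 = 24
byte 8: 36 xor 25 = 13
byte 9: f1 xor 6f = 9e
byte 10: 60 xor 6e = 0e

0b 53 dc 5b 53 9a fb 24 13 9e 0e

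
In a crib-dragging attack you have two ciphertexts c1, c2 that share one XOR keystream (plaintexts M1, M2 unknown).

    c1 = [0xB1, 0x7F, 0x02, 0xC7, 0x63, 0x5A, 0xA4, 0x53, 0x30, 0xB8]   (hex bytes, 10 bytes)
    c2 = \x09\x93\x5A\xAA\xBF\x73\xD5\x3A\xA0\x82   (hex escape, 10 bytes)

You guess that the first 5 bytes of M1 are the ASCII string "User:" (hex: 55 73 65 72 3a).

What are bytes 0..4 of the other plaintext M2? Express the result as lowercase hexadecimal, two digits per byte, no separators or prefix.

ed9f3d1fe6

First, c1 ⊕ c2 = (M1 ⊕ K) ⊕ (M2 ⊕ K) = M1 ⊕ M2, so the key drops out. Then M2 = (M1 ⊕ M2) ⊕ M1 over the first 5 bytes.
byte 0: (b1 ^ 09) ^ 55 = b8 ^ 55 = ed
byte 1: (7f ^ 93) ^ 73 = ec ^ 73 = 9f
byte 2: (02 ^ 5a) ^ 65 = 58 ^ 65 = 3d
byte 3: (c7 ^ aa) ^ 72 = 6d ^ 72 = 1f
byte 4: (63 ^ bf) ^ 3a = dc ^ 3a = e6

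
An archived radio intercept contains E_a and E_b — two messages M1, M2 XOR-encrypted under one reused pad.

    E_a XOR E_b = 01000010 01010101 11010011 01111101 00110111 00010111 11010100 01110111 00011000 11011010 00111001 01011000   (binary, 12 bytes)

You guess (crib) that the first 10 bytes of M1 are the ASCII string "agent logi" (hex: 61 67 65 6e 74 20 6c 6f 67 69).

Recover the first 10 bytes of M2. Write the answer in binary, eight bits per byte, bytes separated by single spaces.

00100011 00110010 10110110 00010011 01000011 00110111 10111000 00011000 01111111 10110011

Since E_a ⊕ E_b = M1 ⊕ M2, XORing with the guessed M1 bytes yields the corresponding M2 bytes: M2 = (E_a ⊕ E_b) ⊕ M1.
byte 0: 42 xor 61 = 23
byte 1: 55 xor 67 = 32
byte 2: d3 xor 65 = b6
byte 3: 7d xor 6e = 13
byte 4: 37 xor 74 = 43
byte 5: 17 xor 20 = 37
byte 6: d4 xor 6c = b8
byte 7: 77 xor 6f = 18
byte 8: 18 xor 67 = 7f
byte 9: da xor 69 = b3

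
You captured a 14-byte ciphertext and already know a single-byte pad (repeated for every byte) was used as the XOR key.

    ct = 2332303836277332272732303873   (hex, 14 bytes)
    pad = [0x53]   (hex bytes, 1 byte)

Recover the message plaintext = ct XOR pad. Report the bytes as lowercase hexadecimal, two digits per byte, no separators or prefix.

The 1-byte key repeats, so the effective keystream is 53 53 53 53 53 53 53 53 53 53 53 53 53 53.
byte 0: 23 ^ 53 = 70
byte 1: 32 ^ 53 = 61
byte 2: 30 ^ 53 = 63
byte 3: 38 ^ 53 = 6b
byte 4: 36 ^ 53 = 65
byte 5: 27 ^ 53 = 74
byte 6: 73 ^ 53 = 20
byte 7: 32 ^ 53 = 61
byte 8: 27 ^ 53 = 74
byte 9: 27 ^ 53 = 74
byte 10: 32 ^ 53 = 61
byte 11: 30 ^ 53 = 63
byte 12: 38 ^ 53 = 6b
byte 13: 73 ^ 53 = 20

7061636b65742061747461636b20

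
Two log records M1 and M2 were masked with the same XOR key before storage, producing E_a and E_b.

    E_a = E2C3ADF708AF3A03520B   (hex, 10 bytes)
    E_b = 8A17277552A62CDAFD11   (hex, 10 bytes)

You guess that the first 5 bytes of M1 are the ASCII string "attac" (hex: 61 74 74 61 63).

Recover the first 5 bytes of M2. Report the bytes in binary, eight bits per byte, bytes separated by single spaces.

First, E_a ⊕ E_b = (M1 ⊕ K) ⊕ (M2 ⊕ K) = M1 ⊕ M2, so the key drops out. Then M2 = (M1 ⊕ M2) ⊕ M1 over the first 5 bytes.
byte 0: (e2 ⊕ 8a) ⊕ 61 = 68 ⊕ 61 = 09
byte 1: (c3 ⊕ 17) ⊕ 74 = d4 ⊕ 74 = a0
byte 2: (ad ⊕ 27) ⊕ 74 = 8a ⊕ 74 = fe
byte 3: (f7 ⊕ 75) ⊕ 61 = 82 ⊕ 61 = e3
byte 4: (08 ⊕ 52) ⊕ 63 = 5a ⊕ 63 = 39

00001001 10100000 11111110 11100011 00111001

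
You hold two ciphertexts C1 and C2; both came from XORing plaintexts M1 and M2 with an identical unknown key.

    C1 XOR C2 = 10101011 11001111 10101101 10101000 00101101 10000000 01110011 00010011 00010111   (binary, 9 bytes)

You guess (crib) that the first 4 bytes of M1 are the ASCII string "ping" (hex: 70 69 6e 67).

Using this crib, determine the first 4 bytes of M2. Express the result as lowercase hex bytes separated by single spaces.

Since C1 ⊕ C2 = M1 ⊕ M2, XORing with the guessed M1 bytes yields the corresponding M2 bytes: M2 = (C1 ⊕ C2) ⊕ M1.
10101011 xor 01110000 = 11011011
11001111 xor 01101001 = 10100110
10101101 xor 01101110 = 11000011
10101000 xor 01100111 = 11001111

db a6 c3 cf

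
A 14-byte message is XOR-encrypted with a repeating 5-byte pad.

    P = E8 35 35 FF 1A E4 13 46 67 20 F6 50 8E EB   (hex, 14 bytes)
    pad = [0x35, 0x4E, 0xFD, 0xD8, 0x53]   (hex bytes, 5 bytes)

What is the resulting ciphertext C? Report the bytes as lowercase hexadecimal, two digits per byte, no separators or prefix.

The 5-byte key repeats, so the effective keystream is 35 4e fd d8 53 35 4e fd d8 53 35 4e fd d8.
byte 0: 232 XOR  53 = 221
byte 1:  53 XOR  78 = 123
byte 2:  53 XOR 253 = 200
byte 3: 255 XOR 216 =  39
byte 4:  26 XOR  83 =  73
byte 5: 228 XOR  53 = 209
byte 6:  19 XOR  78 =  93
byte 7:  70 XOR 253 = 187
byte 8: 103 XOR 216 = 191
byte 9:  32 XOR  83 = 115
byte 10: 246 XOR  53 = 195
byte 11:  80 XOR  78 =  30
byte 12: 142 XOR 253 = 115
byte 13: 235 XOR 216 =  51

dd7bc82749d15dbbbf73c31e7333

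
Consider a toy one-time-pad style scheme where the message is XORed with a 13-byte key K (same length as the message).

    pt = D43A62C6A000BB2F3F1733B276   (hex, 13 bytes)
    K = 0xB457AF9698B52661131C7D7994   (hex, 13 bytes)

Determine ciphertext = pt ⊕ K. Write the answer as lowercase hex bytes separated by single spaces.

60 6d cd 50 38 b5 9d 4e 2c 0b 4e cb e2

XOR is its own inverse, so applying the key byte-wise gives the result directly.
byte 0: 11010100 ^ 10110100 = 01100000
byte 1: 00111010 ^ 01010111 = 01101101
byte 2: 01100010 ^ 10101111 = 11001101
byte 3: 11000110 ^ 10010110 = 01010000
byte 4: 10100000 ^ 10011000 = 00111000
byte 5: 00000000 ^ 10110101 = 10110101
byte 6: 10111011 ^ 00100110 = 10011101
byte 7: 00101111 ^ 01100001 = 01001110
byte 8: 00111111 ^ 00010011 = 00101100
byte 9: 00010111 ^ 00011100 = 00001011
byte 10: 00110011 ^ 01111101 = 01001110
byte 11: 10110010 ^ 01111001 = 11001011
byte 12: 01110110 ^ 10010100 = 11100010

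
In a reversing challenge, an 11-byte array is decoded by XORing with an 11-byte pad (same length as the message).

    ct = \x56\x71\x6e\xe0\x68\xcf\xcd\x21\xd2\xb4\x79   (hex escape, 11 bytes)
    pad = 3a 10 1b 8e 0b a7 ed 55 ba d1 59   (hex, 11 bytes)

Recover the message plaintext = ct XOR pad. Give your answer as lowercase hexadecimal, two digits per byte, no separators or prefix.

6c61756e63682074686520

byte 0: 56 xor 3a = 6c
byte 1: 71 xor 10 = 61
byte 2: 6e xor 1b = 75
byte 3: e0 xor 8e = 6e
byte 4: 68 xor 0b = 63
byte 5: cf xor a7 = 68
byte 6: cd xor ed = 20
byte 7: 21 xor 55 = 74
byte 8: d2 xor ba = 68
byte 9: b4 xor d1 = 65
byte 10: 79 xor 59 = 20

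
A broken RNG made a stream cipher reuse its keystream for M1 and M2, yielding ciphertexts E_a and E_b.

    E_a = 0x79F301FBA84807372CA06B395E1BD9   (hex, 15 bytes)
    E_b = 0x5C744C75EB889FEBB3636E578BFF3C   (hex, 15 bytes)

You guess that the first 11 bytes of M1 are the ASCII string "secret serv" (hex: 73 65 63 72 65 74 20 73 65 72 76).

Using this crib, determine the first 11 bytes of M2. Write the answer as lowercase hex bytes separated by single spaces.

56 e2 2e fc 26 b4 b8 af fa b1 73

First, E_a ⊕ E_b = (M1 ⊕ K) ⊕ (M2 ⊕ K) = M1 ⊕ M2, so the key drops out. Then M2 = (M1 ⊕ M2) ⊕ M1 over the first 11 bytes.
byte 0: (79 ⊕ 5c) ⊕ 73 = 25 ⊕ 73 = 56
byte 1: (f3 ⊕ 74) ⊕ 65 = 87 ⊕ 65 = e2
byte 2: (01 ⊕ 4c) ⊕ 63 = 4d ⊕ 63 = 2e
byte 3: (fb ⊕ 75) ⊕ 72 = 8e ⊕ 72 = fc
byte 4: (a8 ⊕ eb) ⊕ 65 = 43 ⊕ 65 = 26
byte 5: (48 ⊕ 88) ⊕ 74 = c0 ⊕ 74 = b4
byte 6: (07 ⊕ 9f) ⊕ 20 = 98 ⊕ 20 = b8
byte 7: (37 ⊕ eb) ⊕ 73 = dc ⊕ 73 = af
byte 8: (2c ⊕ b3) ⊕ 65 = 9f ⊕ 65 = fa
byte 9: (a0 ⊕ 63) ⊕ 72 = c3 ⊕ 72 = b1
byte 10: (6b ⊕ 6e) ⊕ 76 = 05 ⊕ 76 = 73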